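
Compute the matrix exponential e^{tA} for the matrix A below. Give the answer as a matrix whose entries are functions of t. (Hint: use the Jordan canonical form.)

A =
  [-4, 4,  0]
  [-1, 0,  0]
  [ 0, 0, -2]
e^{tA} =
  [-2*t*exp(-2*t) + exp(-2*t), 4*t*exp(-2*t), 0]
  [-t*exp(-2*t), 2*t*exp(-2*t) + exp(-2*t), 0]
  [0, 0, exp(-2*t)]

Strategy: write A = P · J · P⁻¹ where J is a Jordan canonical form, so e^{tA} = P · e^{tJ} · P⁻¹, and e^{tJ} can be computed block-by-block.

A has Jordan form
J =
  [-2,  1,  0]
  [ 0, -2,  0]
  [ 0,  0, -2]
(up to reordering of blocks).

Per-block formulas:
  For a 2×2 Jordan block J_2(-2): exp(t · J_2(-2)) = e^(-2t)·(I + t·N), where N is the 2×2 nilpotent shift.
  For a 1×1 block at λ = -2: exp(t · [-2]) = [e^(-2t)].

After assembling e^{tJ} and conjugating by P, we get:

e^{tA} =
  [-2*t*exp(-2*t) + exp(-2*t), 4*t*exp(-2*t), 0]
  [-t*exp(-2*t), 2*t*exp(-2*t) + exp(-2*t), 0]
  [0, 0, exp(-2*t)]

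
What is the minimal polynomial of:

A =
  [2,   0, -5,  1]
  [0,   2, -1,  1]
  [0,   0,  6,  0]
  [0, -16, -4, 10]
x^3 - 14*x^2 + 60*x - 72

The characteristic polynomial is χ_A(x) = (x - 6)^3*(x - 2), so the eigenvalues are known. The minimal polynomial is
  m_A(x) = Π_λ (x − λ)^{k_λ}
where k_λ is the size of the *largest* Jordan block for λ (equivalently, the smallest k with (A − λI)^k v = 0 for every generalised eigenvector v of λ).

  λ = 2: largest Jordan block has size 1, contributing (x − 2)
  λ = 6: largest Jordan block has size 2, contributing (x − 6)^2

So m_A(x) = (x - 6)^2*(x - 2) = x^3 - 14*x^2 + 60*x - 72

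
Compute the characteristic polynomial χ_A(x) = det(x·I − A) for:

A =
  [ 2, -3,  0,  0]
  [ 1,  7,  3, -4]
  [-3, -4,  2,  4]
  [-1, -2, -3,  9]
x^4 - 20*x^3 + 150*x^2 - 500*x + 625

Expanding det(x·I − A) (e.g. by cofactor expansion or by noting that A is similar to its Jordan form J, which has the same characteristic polynomial as A) gives
  χ_A(x) = x^4 - 20*x^3 + 150*x^2 - 500*x + 625
which factors as (x - 5)^4. The eigenvalues (with algebraic multiplicities) are λ = 5 with multiplicity 4.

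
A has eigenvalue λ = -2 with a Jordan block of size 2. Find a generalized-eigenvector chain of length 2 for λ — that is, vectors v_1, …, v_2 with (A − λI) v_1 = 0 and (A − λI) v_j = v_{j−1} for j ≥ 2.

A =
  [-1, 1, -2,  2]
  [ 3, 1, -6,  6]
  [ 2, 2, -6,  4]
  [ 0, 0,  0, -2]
A Jordan chain for λ = -2 of length 2:
v_1 = (1, 3, 2, 0)ᵀ
v_2 = (1, 0, 0, 0)ᵀ

Let N = A − (-2)·I. We want v_2 with N^2 v_2 = 0 but N^1 v_2 ≠ 0; then v_{j-1} := N · v_j for j = 2, …, 2.

Pick v_2 = (1, 0, 0, 0)ᵀ.
Then v_1 = N · v_2 = (1, 3, 2, 0)ᵀ.

Sanity check: (A − (-2)·I) v_1 = (0, 0, 0, 0)ᵀ = 0. ✓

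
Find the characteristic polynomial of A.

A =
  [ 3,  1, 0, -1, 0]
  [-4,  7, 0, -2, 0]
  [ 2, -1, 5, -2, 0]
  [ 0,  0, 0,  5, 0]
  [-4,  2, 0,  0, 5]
x^5 - 25*x^4 + 250*x^3 - 1250*x^2 + 3125*x - 3125

Expanding det(x·I − A) (e.g. by cofactor expansion or by noting that A is similar to its Jordan form J, which has the same characteristic polynomial as A) gives
  χ_A(x) = x^5 - 25*x^4 + 250*x^3 - 1250*x^2 + 3125*x - 3125
which factors as (x - 5)^5. The eigenvalues (with algebraic multiplicities) are λ = 5 with multiplicity 5.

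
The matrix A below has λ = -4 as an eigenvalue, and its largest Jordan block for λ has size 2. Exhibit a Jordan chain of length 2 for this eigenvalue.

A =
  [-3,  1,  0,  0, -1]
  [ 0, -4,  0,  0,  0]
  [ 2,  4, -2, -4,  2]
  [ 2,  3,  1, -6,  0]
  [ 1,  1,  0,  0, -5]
A Jordan chain for λ = -4 of length 2:
v_1 = (1, 0, 2, 2, 1)ᵀ
v_2 = (1, 0, 0, 0, 0)ᵀ

Let N = A − (-4)·I. We want v_2 with N^2 v_2 = 0 but N^1 v_2 ≠ 0; then v_{j-1} := N · v_j for j = 2, …, 2.

Pick v_2 = (1, 0, 0, 0, 0)ᵀ.
Then v_1 = N · v_2 = (1, 0, 2, 2, 1)ᵀ.

Sanity check: (A − (-4)·I) v_1 = (0, 0, 0, 0, 0)ᵀ = 0. ✓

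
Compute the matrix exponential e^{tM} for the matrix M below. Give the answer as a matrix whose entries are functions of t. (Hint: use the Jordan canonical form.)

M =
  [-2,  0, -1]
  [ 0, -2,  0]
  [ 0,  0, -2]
e^{tM} =
  [exp(-2*t), 0, -t*exp(-2*t)]
  [0, exp(-2*t), 0]
  [0, 0, exp(-2*t)]

Strategy: write M = P · J · P⁻¹ where J is a Jordan canonical form, so e^{tM} = P · e^{tJ} · P⁻¹, and e^{tJ} can be computed block-by-block.

M has Jordan form
J =
  [-2,  1,  0]
  [ 0, -2,  0]
  [ 0,  0, -2]
(up to reordering of blocks).

Per-block formulas:
  For a 2×2 Jordan block J_2(-2): exp(t · J_2(-2)) = e^(-2t)·(I + t·N), where N is the 2×2 nilpotent shift.
  For a 1×1 block at λ = -2: exp(t · [-2]) = [e^(-2t)].

After assembling e^{tJ} and conjugating by P, we get:

e^{tM} =
  [exp(-2*t), 0, -t*exp(-2*t)]
  [0, exp(-2*t), 0]
  [0, 0, exp(-2*t)]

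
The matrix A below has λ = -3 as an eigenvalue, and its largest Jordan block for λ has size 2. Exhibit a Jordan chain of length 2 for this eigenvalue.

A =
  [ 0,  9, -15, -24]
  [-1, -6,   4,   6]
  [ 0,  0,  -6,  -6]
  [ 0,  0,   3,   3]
A Jordan chain for λ = -3 of length 2:
v_1 = (3, -1, 0, 0)ᵀ
v_2 = (1, 0, 0, 0)ᵀ

Let N = A − (-3)·I. We want v_2 with N^2 v_2 = 0 but N^1 v_2 ≠ 0; then v_{j-1} := N · v_j for j = 2, …, 2.

Pick v_2 = (1, 0, 0, 0)ᵀ.
Then v_1 = N · v_2 = (3, -1, 0, 0)ᵀ.

Sanity check: (A − (-3)·I) v_1 = (0, 0, 0, 0)ᵀ = 0. ✓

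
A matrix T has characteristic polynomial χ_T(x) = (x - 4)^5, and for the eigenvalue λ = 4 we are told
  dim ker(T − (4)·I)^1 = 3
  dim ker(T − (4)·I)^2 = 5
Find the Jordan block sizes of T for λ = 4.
Block sizes for λ = 4: [2, 2, 1]

From the dimensions of kernels of powers, the number of Jordan blocks of size at least j is d_j − d_{j−1} where d_j = dim ker(N^j) (with d_0 = 0). Computing the differences gives [3, 2].
The number of blocks of size exactly k is (#blocks of size ≥ k) − (#blocks of size ≥ k + 1), so the partition is: 1 block(s) of size 1, 2 block(s) of size 2.
In nonincreasing order the block sizes are [2, 2, 1].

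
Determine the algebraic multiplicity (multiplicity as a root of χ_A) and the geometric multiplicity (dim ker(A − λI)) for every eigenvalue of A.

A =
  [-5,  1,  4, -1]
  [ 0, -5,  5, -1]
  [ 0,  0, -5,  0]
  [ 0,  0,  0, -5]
λ = -5: alg = 4, geom = 2

Step 1 — factor the characteristic polynomial to read off the algebraic multiplicities:
  χ_A(x) = (x + 5)^4

Step 2 — compute geometric multiplicities via the rank-nullity identity g(λ) = n − rank(A − λI):
  rank(A − (-5)·I) = 2, so dim ker(A − (-5)·I) = n − 2 = 2

Summary:
  λ = -5: algebraic multiplicity = 4, geometric multiplicity = 2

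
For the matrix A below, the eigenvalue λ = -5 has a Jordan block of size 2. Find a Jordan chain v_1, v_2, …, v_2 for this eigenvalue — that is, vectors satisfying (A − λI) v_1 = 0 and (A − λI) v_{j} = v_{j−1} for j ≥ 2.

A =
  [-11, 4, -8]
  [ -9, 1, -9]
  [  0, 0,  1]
A Jordan chain for λ = -5 of length 2:
v_1 = (-6, -9, 0)ᵀ
v_2 = (1, 0, 0)ᵀ

Let N = A − (-5)·I. We want v_2 with N^2 v_2 = 0 but N^1 v_2 ≠ 0; then v_{j-1} := N · v_j for j = 2, …, 2.

Pick v_2 = (1, 0, 0)ᵀ.
Then v_1 = N · v_2 = (-6, -9, 0)ᵀ.

Sanity check: (A − (-5)·I) v_1 = (0, 0, 0)ᵀ = 0. ✓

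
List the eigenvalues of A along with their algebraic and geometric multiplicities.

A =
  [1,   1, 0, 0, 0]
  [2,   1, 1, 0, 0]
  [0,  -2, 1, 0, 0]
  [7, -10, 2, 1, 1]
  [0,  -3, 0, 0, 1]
λ = 1: alg = 5, geom = 2

Step 1 — factor the characteristic polynomial to read off the algebraic multiplicities:
  χ_A(x) = (x - 1)^5

Step 2 — compute geometric multiplicities via the rank-nullity identity g(λ) = n − rank(A − λI):
  rank(A − (1)·I) = 3, so dim ker(A − (1)·I) = n − 3 = 2

Summary:
  λ = 1: algebraic multiplicity = 5, geometric multiplicity = 2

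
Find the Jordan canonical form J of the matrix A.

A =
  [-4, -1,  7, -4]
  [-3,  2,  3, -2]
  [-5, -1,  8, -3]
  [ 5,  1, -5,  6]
J_3(3) ⊕ J_1(3)

The characteristic polynomial is
  det(x·I − A) = x^4 - 12*x^3 + 54*x^2 - 108*x + 81 = (x - 3)^4

Eigenvalues and multiplicities (the geometric multiplicity of λ is n − rank(A − λI), which equals the number of Jordan blocks for λ):
  λ = 3: algebraic multiplicity = 4, geometric multiplicity = 2

Determining the block sizes for each eigenvalue:
  λ = 3: with am = 4 and gm = 2, the partition is not yet determined (e.g. several partitions of 4 into 2 parts exist). Let N = A − (3)·I. Computing rank(N^1) = 2, rank(N^2) = 1, rank(N^3) = 0; the number of blocks of size ≥ j is rank(N^{j−1}) − rank(N^j), giving [2, 1, 1]. So we have 1 block(s) of size 3, 1 block(s) of size 1 → block sizes [3, 1]

Assembling the blocks gives a Jordan form
J =
  [3, 1, 0, 0]
  [0, 3, 1, 0]
  [0, 0, 3, 0]
  [0, 0, 0, 3]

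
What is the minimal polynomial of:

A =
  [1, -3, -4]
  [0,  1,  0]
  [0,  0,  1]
x^2 - 2*x + 1

The characteristic polynomial is χ_A(x) = (x - 1)^3, so the eigenvalues are known. The minimal polynomial is
  m_A(x) = Π_λ (x − λ)^{k_λ}
where k_λ is the size of the *largest* Jordan block for λ (equivalently, the smallest k with (A − λI)^k v = 0 for every generalised eigenvector v of λ).

  λ = 1: largest Jordan block has size 2, contributing (x − 1)^2

So m_A(x) = (x - 1)^2 = x^2 - 2*x + 1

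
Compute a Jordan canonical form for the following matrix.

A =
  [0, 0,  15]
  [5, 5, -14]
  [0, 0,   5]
J_1(0) ⊕ J_2(5)

The characteristic polynomial is
  det(x·I − A) = x^3 - 10*x^2 + 25*x = x*(x - 5)^2

Eigenvalues and multiplicities (the geometric multiplicity of λ is n − rank(A − λI), which equals the number of Jordan blocks for λ):
  λ = 0: algebraic multiplicity = 1, geometric multiplicity = 1
  λ = 5: algebraic multiplicity = 2, geometric multiplicity = 1

Determining the block sizes for each eigenvalue:
  λ = 0: one block (gm = 1), so the single block has size am = 1 → block sizes [1]
  λ = 5: one block (gm = 1), so the single block has size am = 2 → block sizes [2]

Assembling the blocks gives a Jordan form
J =
  [0, 0, 0]
  [0, 5, 1]
  [0, 0, 5]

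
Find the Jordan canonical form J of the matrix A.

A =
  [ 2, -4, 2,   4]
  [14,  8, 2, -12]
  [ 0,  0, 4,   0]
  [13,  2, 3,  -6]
J_1(-4) ⊕ J_2(4) ⊕ J_1(4)

The characteristic polynomial is
  det(x·I − A) = x^4 - 8*x^3 + 128*x - 256 = (x - 4)^3*(x + 4)

Eigenvalues and multiplicities (the geometric multiplicity of λ is n − rank(A − λI), which equals the number of Jordan blocks for λ):
  λ = -4: algebraic multiplicity = 1, geometric multiplicity = 1
  λ = 4: algebraic multiplicity = 3, geometric multiplicity = 2

Determining the block sizes for each eigenvalue:
  λ = -4: one block (gm = 1), so the single block has size am = 1 → block sizes [1]
  λ = 4: 2 blocks summing to 3 forces exactly one block of size 2 and the rest size 1 → block sizes [2, 1]

Assembling the blocks gives a Jordan form
J =
  [-4, 0, 0, 0]
  [ 0, 4, 1, 0]
  [ 0, 0, 4, 0]
  [ 0, 0, 0, 4]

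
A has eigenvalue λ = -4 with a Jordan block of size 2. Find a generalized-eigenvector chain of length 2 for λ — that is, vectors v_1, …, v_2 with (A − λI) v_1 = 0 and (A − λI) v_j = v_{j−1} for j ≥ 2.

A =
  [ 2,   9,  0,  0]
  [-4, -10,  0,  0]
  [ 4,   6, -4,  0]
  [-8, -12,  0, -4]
A Jordan chain for λ = -4 of length 2:
v_1 = (6, -4, 4, -8)ᵀ
v_2 = (1, 0, 0, 0)ᵀ

Let N = A − (-4)·I. We want v_2 with N^2 v_2 = 0 but N^1 v_2 ≠ 0; then v_{j-1} := N · v_j for j = 2, …, 2.

Pick v_2 = (1, 0, 0, 0)ᵀ.
Then v_1 = N · v_2 = (6, -4, 4, -8)ᵀ.

Sanity check: (A − (-4)·I) v_1 = (0, 0, 0, 0)ᵀ = 0. ✓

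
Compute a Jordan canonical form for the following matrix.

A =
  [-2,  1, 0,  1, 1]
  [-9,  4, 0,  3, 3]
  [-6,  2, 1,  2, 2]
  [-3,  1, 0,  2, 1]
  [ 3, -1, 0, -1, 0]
J_2(1) ⊕ J_1(1) ⊕ J_1(1) ⊕ J_1(1)

The characteristic polynomial is
  det(x·I − A) = x^5 - 5*x^4 + 10*x^3 - 10*x^2 + 5*x - 1 = (x - 1)^5

Eigenvalues and multiplicities (the geometric multiplicity of λ is n − rank(A − λI), which equals the number of Jordan blocks for λ):
  λ = 1: algebraic multiplicity = 5, geometric multiplicity = 4

Determining the block sizes for each eigenvalue:
  λ = 1: 4 blocks summing to 5 forces exactly one block of size 2 and the rest size 1 → block sizes [2, 1, 1, 1]

Assembling the blocks gives a Jordan form
J =
  [1, 1, 0, 0, 0]
  [0, 1, 0, 0, 0]
  [0, 0, 1, 0, 0]
  [0, 0, 0, 1, 0]
  [0, 0, 0, 0, 1]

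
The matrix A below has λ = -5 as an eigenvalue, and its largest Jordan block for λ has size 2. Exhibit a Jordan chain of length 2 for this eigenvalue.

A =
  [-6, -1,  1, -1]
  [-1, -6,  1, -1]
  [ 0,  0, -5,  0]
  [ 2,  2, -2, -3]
A Jordan chain for λ = -5 of length 2:
v_1 = (-1, -1, 0, 2)ᵀ
v_2 = (1, 0, 0, 0)ᵀ

Let N = A − (-5)·I. We want v_2 with N^2 v_2 = 0 but N^1 v_2 ≠ 0; then v_{j-1} := N · v_j for j = 2, …, 2.

Pick v_2 = (1, 0, 0, 0)ᵀ.
Then v_1 = N · v_2 = (-1, -1, 0, 2)ᵀ.

Sanity check: (A − (-5)·I) v_1 = (0, 0, 0, 0)ᵀ = 0. ✓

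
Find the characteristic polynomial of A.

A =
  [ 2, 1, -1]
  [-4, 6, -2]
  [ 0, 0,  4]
x^3 - 12*x^2 + 48*x - 64

Expanding det(x·I − A) (e.g. by cofactor expansion or by noting that A is similar to its Jordan form J, which has the same characteristic polynomial as A) gives
  χ_A(x) = x^3 - 12*x^2 + 48*x - 64
which factors as (x - 4)^3. The eigenvalues (with algebraic multiplicities) are λ = 4 with multiplicity 3.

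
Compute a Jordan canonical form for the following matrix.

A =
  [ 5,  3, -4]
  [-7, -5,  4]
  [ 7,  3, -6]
J_2(-2) ⊕ J_1(-2)

The characteristic polynomial is
  det(x·I − A) = x^3 + 6*x^2 + 12*x + 8 = (x + 2)^3

Eigenvalues and multiplicities (the geometric multiplicity of λ is n − rank(A − λI), which equals the number of Jordan blocks for λ):
  λ = -2: algebraic multiplicity = 3, geometric multiplicity = 2

Determining the block sizes for each eigenvalue:
  λ = -2: 2 blocks summing to 3 forces exactly one block of size 2 and the rest size 1 → block sizes [2, 1]

Assembling the blocks gives a Jordan form
J =
  [-2,  1,  0]
  [ 0, -2,  0]
  [ 0,  0, -2]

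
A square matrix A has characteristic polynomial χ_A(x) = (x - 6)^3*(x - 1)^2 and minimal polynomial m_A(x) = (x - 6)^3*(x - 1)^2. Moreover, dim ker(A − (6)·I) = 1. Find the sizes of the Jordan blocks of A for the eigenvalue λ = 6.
Block sizes for λ = 6: [3]

Step 1 — from the characteristic polynomial, algebraic multiplicity of λ = 6 is 3. From dim ker(A − (6)·I) = 1, there are exactly 1 Jordan blocks for λ = 6.
Step 2 — from the minimal polynomial, the factor (x − 6)^3 tells us the largest block for λ = 6 has size 3.
Step 3 — with total size 3, 1 blocks, and largest block 3, the block sizes (in nonincreasing order) are [3].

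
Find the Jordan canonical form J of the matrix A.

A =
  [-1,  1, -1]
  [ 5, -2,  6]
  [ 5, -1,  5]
J_2(-1) ⊕ J_1(4)

The characteristic polynomial is
  det(x·I − A) = x^3 - 2*x^2 - 7*x - 4 = (x - 4)*(x + 1)^2

Eigenvalues and multiplicities (the geometric multiplicity of λ is n − rank(A − λI), which equals the number of Jordan blocks for λ):
  λ = -1: algebraic multiplicity = 2, geometric multiplicity = 1
  λ = 4: algebraic multiplicity = 1, geometric multiplicity = 1

Determining the block sizes for each eigenvalue:
  λ = -1: one block (gm = 1), so the single block has size am = 2 → block sizes [2]
  λ = 4: one block (gm = 1), so the single block has size am = 1 → block sizes [1]

Assembling the blocks gives a Jordan form
J =
  [-1,  1, 0]
  [ 0, -1, 0]
  [ 0,  0, 4]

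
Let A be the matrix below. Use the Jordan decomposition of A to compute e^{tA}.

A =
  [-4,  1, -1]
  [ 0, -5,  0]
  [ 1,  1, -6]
e^{tA} =
  [t*exp(-5*t) + exp(-5*t), t*exp(-5*t), -t*exp(-5*t)]
  [0, exp(-5*t), 0]
  [t*exp(-5*t), t*exp(-5*t), -t*exp(-5*t) + exp(-5*t)]

Strategy: write A = P · J · P⁻¹ where J is a Jordan canonical form, so e^{tA} = P · e^{tJ} · P⁻¹, and e^{tJ} can be computed block-by-block.

A has Jordan form
J =
  [-5,  1,  0]
  [ 0, -5,  0]
  [ 0,  0, -5]
(up to reordering of blocks).

Per-block formulas:
  For a 2×2 Jordan block J_2(-5): exp(t · J_2(-5)) = e^(-5t)·(I + t·N), where N is the 2×2 nilpotent shift.
  For a 1×1 block at λ = -5: exp(t · [-5]) = [e^(-5t)].

After assembling e^{tJ} and conjugating by P, we get:

e^{tA} =
  [t*exp(-5*t) + exp(-5*t), t*exp(-5*t), -t*exp(-5*t)]
  [0, exp(-5*t), 0]
  [t*exp(-5*t), t*exp(-5*t), -t*exp(-5*t) + exp(-5*t)]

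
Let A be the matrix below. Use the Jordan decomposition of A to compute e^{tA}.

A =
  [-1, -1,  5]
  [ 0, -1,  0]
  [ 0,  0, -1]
e^{tA} =
  [exp(-t), -t*exp(-t), 5*t*exp(-t)]
  [0, exp(-t), 0]
  [0, 0, exp(-t)]

Strategy: write A = P · J · P⁻¹ where J is a Jordan canonical form, so e^{tA} = P · e^{tJ} · P⁻¹, and e^{tJ} can be computed block-by-block.

A has Jordan form
J =
  [-1,  1,  0]
  [ 0, -1,  0]
  [ 0,  0, -1]
(up to reordering of blocks).

Per-block formulas:
  For a 2×2 Jordan block J_2(-1): exp(t · J_2(-1)) = e^(-1t)·(I + t·N), where N is the 2×2 nilpotent shift.
  For a 1×1 block at λ = -1: exp(t · [-1]) = [e^(-1t)].

After assembling e^{tJ} and conjugating by P, we get:

e^{tA} =
  [exp(-t), -t*exp(-t), 5*t*exp(-t)]
  [0, exp(-t), 0]
  [0, 0, exp(-t)]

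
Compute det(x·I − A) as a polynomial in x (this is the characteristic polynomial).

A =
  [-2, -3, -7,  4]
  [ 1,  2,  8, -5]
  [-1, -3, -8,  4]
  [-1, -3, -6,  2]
x^4 + 6*x^3 + 13*x^2 + 12*x + 4

Expanding det(x·I − A) (e.g. by cofactor expansion or by noting that A is similar to its Jordan form J, which has the same characteristic polynomial as A) gives
  χ_A(x) = x^4 + 6*x^3 + 13*x^2 + 12*x + 4
which factors as (x + 1)^2*(x + 2)^2. The eigenvalues (with algebraic multiplicities) are λ = -2 with multiplicity 2, λ = -1 with multiplicity 2.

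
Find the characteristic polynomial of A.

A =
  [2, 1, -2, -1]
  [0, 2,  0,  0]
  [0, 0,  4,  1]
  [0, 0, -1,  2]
x^4 - 10*x^3 + 37*x^2 - 60*x + 36

Expanding det(x·I − A) (e.g. by cofactor expansion or by noting that A is similar to its Jordan form J, which has the same characteristic polynomial as A) gives
  χ_A(x) = x^4 - 10*x^3 + 37*x^2 - 60*x + 36
which factors as (x - 3)^2*(x - 2)^2. The eigenvalues (with algebraic multiplicities) are λ = 2 with multiplicity 2, λ = 3 with multiplicity 2.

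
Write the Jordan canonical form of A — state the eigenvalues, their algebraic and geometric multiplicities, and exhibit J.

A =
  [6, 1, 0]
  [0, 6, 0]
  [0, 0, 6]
J_2(6) ⊕ J_1(6)

The characteristic polynomial is
  det(x·I − A) = x^3 - 18*x^2 + 108*x - 216 = (x - 6)^3

Eigenvalues and multiplicities (the geometric multiplicity of λ is n − rank(A − λI), which equals the number of Jordan blocks for λ):
  λ = 6: algebraic multiplicity = 3, geometric multiplicity = 2

Determining the block sizes for each eigenvalue:
  λ = 6: 2 blocks summing to 3 forces exactly one block of size 2 and the rest size 1 → block sizes [2, 1]

Assembling the blocks gives a Jordan form
J =
  [6, 1, 0]
  [0, 6, 0]
  [0, 0, 6]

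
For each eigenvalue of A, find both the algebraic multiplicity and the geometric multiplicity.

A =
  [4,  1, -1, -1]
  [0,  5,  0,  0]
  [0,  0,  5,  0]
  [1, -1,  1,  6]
λ = 5: alg = 4, geom = 3

Step 1 — factor the characteristic polynomial to read off the algebraic multiplicities:
  χ_A(x) = (x - 5)^4

Step 2 — compute geometric multiplicities via the rank-nullity identity g(λ) = n − rank(A − λI):
  rank(A − (5)·I) = 1, so dim ker(A − (5)·I) = n − 1 = 3

Summary:
  λ = 5: algebraic multiplicity = 4, geometric multiplicity = 3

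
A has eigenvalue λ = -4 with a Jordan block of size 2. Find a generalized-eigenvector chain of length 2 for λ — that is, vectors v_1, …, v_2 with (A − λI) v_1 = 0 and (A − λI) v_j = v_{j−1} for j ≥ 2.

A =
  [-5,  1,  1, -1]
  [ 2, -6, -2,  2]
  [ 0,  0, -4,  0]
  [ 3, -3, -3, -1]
A Jordan chain for λ = -4 of length 2:
v_1 = (-1, 2, 0, 3)ᵀ
v_2 = (1, 0, 0, 0)ᵀ

Let N = A − (-4)·I. We want v_2 with N^2 v_2 = 0 but N^1 v_2 ≠ 0; then v_{j-1} := N · v_j for j = 2, …, 2.

Pick v_2 = (1, 0, 0, 0)ᵀ.
Then v_1 = N · v_2 = (-1, 2, 0, 3)ᵀ.

Sanity check: (A − (-4)·I) v_1 = (0, 0, 0, 0)ᵀ = 0. ✓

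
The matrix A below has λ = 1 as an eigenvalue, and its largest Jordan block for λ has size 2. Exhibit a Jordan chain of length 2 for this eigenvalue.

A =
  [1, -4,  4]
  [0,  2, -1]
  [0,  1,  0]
A Jordan chain for λ = 1 of length 2:
v_1 = (-4, 1, 1)ᵀ
v_2 = (0, 1, 0)ᵀ

Let N = A − (1)·I. We want v_2 with N^2 v_2 = 0 but N^1 v_2 ≠ 0; then v_{j-1} := N · v_j for j = 2, …, 2.

Pick v_2 = (0, 1, 0)ᵀ.
Then v_1 = N · v_2 = (-4, 1, 1)ᵀ.

Sanity check: (A − (1)·I) v_1 = (0, 0, 0)ᵀ = 0. ✓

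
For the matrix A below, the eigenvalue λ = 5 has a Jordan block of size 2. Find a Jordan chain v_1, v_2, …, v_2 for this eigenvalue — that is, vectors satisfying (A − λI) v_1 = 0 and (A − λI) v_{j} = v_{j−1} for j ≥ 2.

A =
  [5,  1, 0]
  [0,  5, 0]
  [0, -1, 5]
A Jordan chain for λ = 5 of length 2:
v_1 = (1, 0, -1)ᵀ
v_2 = (0, 1, 0)ᵀ

Let N = A − (5)·I. We want v_2 with N^2 v_2 = 0 but N^1 v_2 ≠ 0; then v_{j-1} := N · v_j for j = 2, …, 2.

Pick v_2 = (0, 1, 0)ᵀ.
Then v_1 = N · v_2 = (1, 0, -1)ᵀ.

Sanity check: (A − (5)·I) v_1 = (0, 0, 0)ᵀ = 0. ✓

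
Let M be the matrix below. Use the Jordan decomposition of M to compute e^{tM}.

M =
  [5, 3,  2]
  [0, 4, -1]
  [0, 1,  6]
e^{tM} =
  [exp(5*t), -t^2*exp(5*t)/2 + 3*t*exp(5*t), -t^2*exp(5*t)/2 + 2*t*exp(5*t)]
  [0, -t*exp(5*t) + exp(5*t), -t*exp(5*t)]
  [0, t*exp(5*t), t*exp(5*t) + exp(5*t)]

Strategy: write M = P · J · P⁻¹ where J is a Jordan canonical form, so e^{tM} = P · e^{tJ} · P⁻¹, and e^{tJ} can be computed block-by-block.

M has Jordan form
J =
  [5, 1, 0]
  [0, 5, 1]
  [0, 0, 5]
(up to reordering of blocks).

Per-block formulas:
  For a 3×3 Jordan block J_3(5): exp(t · J_3(5)) = e^(5t)·(I + t·N + (t^2/2)·N^2), where N is the 3×3 nilpotent shift.

After assembling e^{tJ} and conjugating by P, we get:

e^{tM} =
  [exp(5*t), -t^2*exp(5*t)/2 + 3*t*exp(5*t), -t^2*exp(5*t)/2 + 2*t*exp(5*t)]
  [0, -t*exp(5*t) + exp(5*t), -t*exp(5*t)]
  [0, t*exp(5*t), t*exp(5*t) + exp(5*t)]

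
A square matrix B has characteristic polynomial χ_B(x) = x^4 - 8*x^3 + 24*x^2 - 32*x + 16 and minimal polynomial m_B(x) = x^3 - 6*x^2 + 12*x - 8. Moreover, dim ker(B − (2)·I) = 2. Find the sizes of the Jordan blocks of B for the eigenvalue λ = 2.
Block sizes for λ = 2: [3, 1]

Step 1 — from the characteristic polynomial, algebraic multiplicity of λ = 2 is 4. From dim ker(B − (2)·I) = 2, there are exactly 2 Jordan blocks for λ = 2.
Step 2 — from the minimal polynomial, the factor (x − 2)^3 tells us the largest block for λ = 2 has size 3.
Step 3 — with total size 4, 2 blocks, and largest block 3, the block sizes (in nonincreasing order) are [3, 1].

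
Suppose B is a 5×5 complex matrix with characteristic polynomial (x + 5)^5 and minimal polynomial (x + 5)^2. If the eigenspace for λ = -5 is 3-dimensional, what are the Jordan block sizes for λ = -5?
Block sizes for λ = -5: [2, 2, 1]

Step 1 — from the characteristic polynomial, algebraic multiplicity of λ = -5 is 5. From dim ker(B − (-5)·I) = 3, there are exactly 3 Jordan blocks for λ = -5.
Step 2 — from the minimal polynomial, the factor (x + 5)^2 tells us the largest block for λ = -5 has size 2.
Step 3 — with total size 5, 3 blocks, and largest block 2, the block sizes (in nonincreasing order) are [2, 2, 1].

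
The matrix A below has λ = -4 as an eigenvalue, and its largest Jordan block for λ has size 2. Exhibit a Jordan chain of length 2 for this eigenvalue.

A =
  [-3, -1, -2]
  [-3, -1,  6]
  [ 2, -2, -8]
A Jordan chain for λ = -4 of length 2:
v_1 = (1, -3, 2)ᵀ
v_2 = (1, 0, 0)ᵀ

Let N = A − (-4)·I. We want v_2 with N^2 v_2 = 0 but N^1 v_2 ≠ 0; then v_{j-1} := N · v_j for j = 2, …, 2.

Pick v_2 = (1, 0, 0)ᵀ.
Then v_1 = N · v_2 = (1, -3, 2)ᵀ.

Sanity check: (A − (-4)·I) v_1 = (0, 0, 0)ᵀ = 0. ✓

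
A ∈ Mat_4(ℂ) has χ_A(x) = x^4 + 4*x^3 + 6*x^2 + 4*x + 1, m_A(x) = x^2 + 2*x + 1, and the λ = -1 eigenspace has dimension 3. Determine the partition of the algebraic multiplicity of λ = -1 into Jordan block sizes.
Block sizes for λ = -1: [2, 1, 1]

Step 1 — from the characteristic polynomial, algebraic multiplicity of λ = -1 is 4. From dim ker(A − (-1)·I) = 3, there are exactly 3 Jordan blocks for λ = -1.
Step 2 — from the minimal polynomial, the factor (x + 1)^2 tells us the largest block for λ = -1 has size 2.
Step 3 — with total size 4, 3 blocks, and largest block 2, the block sizes (in nonincreasing order) are [2, 1, 1].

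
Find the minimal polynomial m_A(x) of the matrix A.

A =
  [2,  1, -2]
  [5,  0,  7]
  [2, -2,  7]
x^3 - 9*x^2 + 27*x - 27

The characteristic polynomial is χ_A(x) = (x - 3)^3, so the eigenvalues are known. The minimal polynomial is
  m_A(x) = Π_λ (x − λ)^{k_λ}
where k_λ is the size of the *largest* Jordan block for λ (equivalently, the smallest k with (A − λI)^k v = 0 for every generalised eigenvector v of λ).

  λ = 3: largest Jordan block has size 3, contributing (x − 3)^3

So m_A(x) = (x - 3)^3 = x^3 - 9*x^2 + 27*x - 27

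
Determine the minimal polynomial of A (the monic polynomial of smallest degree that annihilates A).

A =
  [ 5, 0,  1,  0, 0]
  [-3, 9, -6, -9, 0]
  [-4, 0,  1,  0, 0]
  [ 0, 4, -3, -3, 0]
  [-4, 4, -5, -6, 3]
x^2 - 6*x + 9

The characteristic polynomial is χ_A(x) = (x - 3)^5, so the eigenvalues are known. The minimal polynomial is
  m_A(x) = Π_λ (x − λ)^{k_λ}
where k_λ is the size of the *largest* Jordan block for λ (equivalently, the smallest k with (A − λI)^k v = 0 for every generalised eigenvector v of λ).

  λ = 3: largest Jordan block has size 2, contributing (x − 3)^2

So m_A(x) = (x - 3)^2 = x^2 - 6*x + 9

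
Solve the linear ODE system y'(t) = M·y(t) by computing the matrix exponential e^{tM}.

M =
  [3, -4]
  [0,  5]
e^{tM} =
  [exp(3*t), -2*exp(5*t) + 2*exp(3*t)]
  [0, exp(5*t)]

Strategy: write M = P · J · P⁻¹ where J is a Jordan canonical form, so e^{tM} = P · e^{tJ} · P⁻¹, and e^{tJ} can be computed block-by-block.

M has Jordan form
J =
  [3, 0]
  [0, 5]
(up to reordering of blocks).

Per-block formulas:
  For a 1×1 block at λ = 3: exp(t · [3]) = [e^(3t)].
  For a 1×1 block at λ = 5: exp(t · [5]) = [e^(5t)].

After assembling e^{tJ} and conjugating by P, we get:

e^{tM} =
  [exp(3*t), -2*exp(5*t) + 2*exp(3*t)]
  [0, exp(5*t)]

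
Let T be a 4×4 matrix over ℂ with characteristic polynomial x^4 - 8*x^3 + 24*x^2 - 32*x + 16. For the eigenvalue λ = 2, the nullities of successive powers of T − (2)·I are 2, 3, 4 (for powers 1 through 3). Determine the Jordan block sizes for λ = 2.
Block sizes for λ = 2: [3, 1]

From the dimensions of kernels of powers, the number of Jordan blocks of size at least j is d_j − d_{j−1} where d_j = dim ker(N^j) (with d_0 = 0). Computing the differences gives [2, 1, 1].
The number of blocks of size exactly k is (#blocks of size ≥ k) − (#blocks of size ≥ k + 1), so the partition is: 1 block(s) of size 1, 1 block(s) of size 3.
In nonincreasing order the block sizes are [3, 1].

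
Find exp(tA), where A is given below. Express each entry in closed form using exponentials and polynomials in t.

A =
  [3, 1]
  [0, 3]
e^{tA} =
  [exp(3*t), t*exp(3*t)]
  [0, exp(3*t)]

Strategy: write A = P · J · P⁻¹ where J is a Jordan canonical form, so e^{tA} = P · e^{tJ} · P⁻¹, and e^{tJ} can be computed block-by-block.

A has Jordan form
J =
  [3, 1]
  [0, 3]
(up to reordering of blocks).

Per-block formulas:
  For a 2×2 Jordan block J_2(3): exp(t · J_2(3)) = e^(3t)·(I + t·N), where N is the 2×2 nilpotent shift.

After assembling e^{tJ} and conjugating by P, we get:

e^{tA} =
  [exp(3*t), t*exp(3*t)]
  [0, exp(3*t)]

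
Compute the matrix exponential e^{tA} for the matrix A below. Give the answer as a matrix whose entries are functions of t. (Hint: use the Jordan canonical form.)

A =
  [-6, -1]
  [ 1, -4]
e^{tA} =
  [-t*exp(-5*t) + exp(-5*t), -t*exp(-5*t)]
  [t*exp(-5*t), t*exp(-5*t) + exp(-5*t)]

Strategy: write A = P · J · P⁻¹ where J is a Jordan canonical form, so e^{tA} = P · e^{tJ} · P⁻¹, and e^{tJ} can be computed block-by-block.

A has Jordan form
J =
  [-5,  1]
  [ 0, -5]
(up to reordering of blocks).

Per-block formulas:
  For a 2×2 Jordan block J_2(-5): exp(t · J_2(-5)) = e^(-5t)·(I + t·N), where N is the 2×2 nilpotent shift.

After assembling e^{tJ} and conjugating by P, we get:

e^{tA} =
  [-t*exp(-5*t) + exp(-5*t), -t*exp(-5*t)]
  [t*exp(-5*t), t*exp(-5*t) + exp(-5*t)]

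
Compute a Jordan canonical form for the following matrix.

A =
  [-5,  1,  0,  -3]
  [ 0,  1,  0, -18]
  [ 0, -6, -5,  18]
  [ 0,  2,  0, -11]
J_2(-5) ⊕ J_1(-5) ⊕ J_1(-5)

The characteristic polynomial is
  det(x·I − A) = x^4 + 20*x^3 + 150*x^2 + 500*x + 625 = (x + 5)^4

Eigenvalues and multiplicities (the geometric multiplicity of λ is n − rank(A − λI), which equals the number of Jordan blocks for λ):
  λ = -5: algebraic multiplicity = 4, geometric multiplicity = 3

Determining the block sizes for each eigenvalue:
  λ = -5: 3 blocks summing to 4 forces exactly one block of size 2 and the rest size 1 → block sizes [2, 1, 1]

Assembling the blocks gives a Jordan form
J =
  [-5,  1,  0,  0]
  [ 0, -5,  0,  0]
  [ 0,  0, -5,  0]
  [ 0,  0,  0, -5]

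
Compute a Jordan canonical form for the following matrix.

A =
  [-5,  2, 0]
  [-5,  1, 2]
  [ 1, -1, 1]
J_3(-1)

The characteristic polynomial is
  det(x·I − A) = x^3 + 3*x^2 + 3*x + 1 = (x + 1)^3

Eigenvalues and multiplicities (the geometric multiplicity of λ is n − rank(A − λI), which equals the number of Jordan blocks for λ):
  λ = -1: algebraic multiplicity = 3, geometric multiplicity = 1

Determining the block sizes for each eigenvalue:
  λ = -1: one block (gm = 1), so the single block has size am = 3 → block sizes [3]

Assembling the blocks gives a Jordan form
J =
  [-1,  1,  0]
  [ 0, -1,  1]
  [ 0,  0, -1]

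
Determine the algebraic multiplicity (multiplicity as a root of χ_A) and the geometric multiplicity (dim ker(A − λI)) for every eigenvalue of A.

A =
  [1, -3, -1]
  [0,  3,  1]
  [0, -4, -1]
λ = 1: alg = 3, geom = 1

Step 1 — factor the characteristic polynomial to read off the algebraic multiplicities:
  χ_A(x) = (x - 1)^3

Step 2 — compute geometric multiplicities via the rank-nullity identity g(λ) = n − rank(A − λI):
  rank(A − (1)·I) = 2, so dim ker(A − (1)·I) = n − 2 = 1

Summary:
  λ = 1: algebraic multiplicity = 3, geometric multiplicity = 1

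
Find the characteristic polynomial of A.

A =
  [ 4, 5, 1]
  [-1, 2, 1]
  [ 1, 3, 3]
x^3 - 9*x^2 + 27*x - 27

Expanding det(x·I − A) (e.g. by cofactor expansion or by noting that A is similar to its Jordan form J, which has the same characteristic polynomial as A) gives
  χ_A(x) = x^3 - 9*x^2 + 27*x - 27
which factors as (x - 3)^3. The eigenvalues (with algebraic multiplicities) are λ = 3 with multiplicity 3.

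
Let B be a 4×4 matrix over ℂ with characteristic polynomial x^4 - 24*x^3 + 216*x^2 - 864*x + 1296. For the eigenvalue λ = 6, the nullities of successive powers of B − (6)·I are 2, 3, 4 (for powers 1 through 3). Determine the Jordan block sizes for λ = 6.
Block sizes for λ = 6: [3, 1]

From the dimensions of kernels of powers, the number of Jordan blocks of size at least j is d_j − d_{j−1} where d_j = dim ker(N^j) (with d_0 = 0). Computing the differences gives [2, 1, 1].
The number of blocks of size exactly k is (#blocks of size ≥ k) − (#blocks of size ≥ k + 1), so the partition is: 1 block(s) of size 1, 1 block(s) of size 3.
In nonincreasing order the block sizes are [3, 1].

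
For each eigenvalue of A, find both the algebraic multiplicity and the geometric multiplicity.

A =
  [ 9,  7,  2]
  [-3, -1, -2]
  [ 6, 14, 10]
λ = 6: alg = 3, geom = 2

Step 1 — factor the characteristic polynomial to read off the algebraic multiplicities:
  χ_A(x) = (x - 6)^3

Step 2 — compute geometric multiplicities via the rank-nullity identity g(λ) = n − rank(A − λI):
  rank(A − (6)·I) = 1, so dim ker(A − (6)·I) = n − 1 = 2

Summary:
  λ = 6: algebraic multiplicity = 3, geometric multiplicity = 2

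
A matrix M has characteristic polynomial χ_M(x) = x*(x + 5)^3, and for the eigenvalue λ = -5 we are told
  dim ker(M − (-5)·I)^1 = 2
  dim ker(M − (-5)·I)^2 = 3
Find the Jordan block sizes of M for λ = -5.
Block sizes for λ = -5: [2, 1]

From the dimensions of kernels of powers, the number of Jordan blocks of size at least j is d_j − d_{j−1} where d_j = dim ker(N^j) (with d_0 = 0). Computing the differences gives [2, 1].
The number of blocks of size exactly k is (#blocks of size ≥ k) − (#blocks of size ≥ k + 1), so the partition is: 1 block(s) of size 1, 1 block(s) of size 2.
In nonincreasing order the block sizes are [2, 1].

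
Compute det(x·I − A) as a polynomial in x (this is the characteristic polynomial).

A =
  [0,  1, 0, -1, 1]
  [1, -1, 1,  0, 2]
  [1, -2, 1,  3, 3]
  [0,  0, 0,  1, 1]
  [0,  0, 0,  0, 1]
x^5 - 2*x^4 + x^3

Expanding det(x·I − A) (e.g. by cofactor expansion or by noting that A is similar to its Jordan form J, which has the same characteristic polynomial as A) gives
  χ_A(x) = x^5 - 2*x^4 + x^3
which factors as x^3*(x - 1)^2. The eigenvalues (with algebraic multiplicities) are λ = 0 with multiplicity 3, λ = 1 with multiplicity 2.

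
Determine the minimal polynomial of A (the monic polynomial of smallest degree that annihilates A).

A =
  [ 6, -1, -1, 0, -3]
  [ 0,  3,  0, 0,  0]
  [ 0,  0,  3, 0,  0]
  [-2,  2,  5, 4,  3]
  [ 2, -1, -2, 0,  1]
x^3 - 10*x^2 + 33*x - 36

The characteristic polynomial is χ_A(x) = (x - 4)^2*(x - 3)^3, so the eigenvalues are known. The minimal polynomial is
  m_A(x) = Π_λ (x − λ)^{k_λ}
where k_λ is the size of the *largest* Jordan block for λ (equivalently, the smallest k with (A − λI)^k v = 0 for every generalised eigenvector v of λ).

  λ = 3: largest Jordan block has size 2, contributing (x − 3)^2
  λ = 4: largest Jordan block has size 1, contributing (x − 4)

So m_A(x) = (x - 4)*(x - 3)^2 = x^3 - 10*x^2 + 33*x - 36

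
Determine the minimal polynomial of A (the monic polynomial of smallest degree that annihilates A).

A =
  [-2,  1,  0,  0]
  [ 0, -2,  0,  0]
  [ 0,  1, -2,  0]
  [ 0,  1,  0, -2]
x^2 + 4*x + 4

The characteristic polynomial is χ_A(x) = (x + 2)^4, so the eigenvalues are known. The minimal polynomial is
  m_A(x) = Π_λ (x − λ)^{k_λ}
where k_λ is the size of the *largest* Jordan block for λ (equivalently, the smallest k with (A − λI)^k v = 0 for every generalised eigenvector v of λ).

  λ = -2: largest Jordan block has size 2, contributing (x + 2)^2

So m_A(x) = (x + 2)^2 = x^2 + 4*x + 4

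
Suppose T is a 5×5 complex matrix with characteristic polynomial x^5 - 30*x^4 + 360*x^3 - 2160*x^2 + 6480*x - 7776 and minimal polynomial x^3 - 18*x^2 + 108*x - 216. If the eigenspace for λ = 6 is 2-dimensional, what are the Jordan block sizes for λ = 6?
Block sizes for λ = 6: [3, 2]

Step 1 — from the characteristic polynomial, algebraic multiplicity of λ = 6 is 5. From dim ker(T − (6)·I) = 2, there are exactly 2 Jordan blocks for λ = 6.
Step 2 — from the minimal polynomial, the factor (x − 6)^3 tells us the largest block for λ = 6 has size 3.
Step 3 — with total size 5, 2 blocks, and largest block 3, the block sizes (in nonincreasing order) are [3, 2].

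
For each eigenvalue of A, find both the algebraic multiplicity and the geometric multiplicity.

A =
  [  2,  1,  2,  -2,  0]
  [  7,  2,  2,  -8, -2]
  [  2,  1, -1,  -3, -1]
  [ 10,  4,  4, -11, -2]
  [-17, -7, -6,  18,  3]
λ = -1: alg = 5, geom = 3

Step 1 — factor the characteristic polynomial to read off the algebraic multiplicities:
  χ_A(x) = (x + 1)^5

Step 2 — compute geometric multiplicities via the rank-nullity identity g(λ) = n − rank(A − λI):
  rank(A − (-1)·I) = 2, so dim ker(A − (-1)·I) = n − 2 = 3

Summary:
  λ = -1: algebraic multiplicity = 5, geometric multiplicity = 3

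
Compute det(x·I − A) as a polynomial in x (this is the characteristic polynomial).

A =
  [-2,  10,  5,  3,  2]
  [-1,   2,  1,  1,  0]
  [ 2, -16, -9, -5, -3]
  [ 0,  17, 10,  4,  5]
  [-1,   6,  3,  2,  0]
x^5 + 5*x^4 + 10*x^3 + 10*x^2 + 5*x + 1

Expanding det(x·I − A) (e.g. by cofactor expansion or by noting that A is similar to its Jordan form J, which has the same characteristic polynomial as A) gives
  χ_A(x) = x^5 + 5*x^4 + 10*x^3 + 10*x^2 + 5*x + 1
which factors as (x + 1)^5. The eigenvalues (with algebraic multiplicities) are λ = -1 with multiplicity 5.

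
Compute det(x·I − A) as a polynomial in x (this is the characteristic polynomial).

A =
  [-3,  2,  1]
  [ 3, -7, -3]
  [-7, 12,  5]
x^3 + 5*x^2 + 8*x + 4

Expanding det(x·I − A) (e.g. by cofactor expansion or by noting that A is similar to its Jordan form J, which has the same characteristic polynomial as A) gives
  χ_A(x) = x^3 + 5*x^2 + 8*x + 4
which factors as (x + 1)*(x + 2)^2. The eigenvalues (with algebraic multiplicities) are λ = -2 with multiplicity 2, λ = -1 with multiplicity 1.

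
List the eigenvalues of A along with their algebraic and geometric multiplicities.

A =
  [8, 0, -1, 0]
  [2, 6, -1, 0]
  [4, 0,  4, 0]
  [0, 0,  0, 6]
λ = 6: alg = 4, geom = 3

Step 1 — factor the characteristic polynomial to read off the algebraic multiplicities:
  χ_A(x) = (x - 6)^4

Step 2 — compute geometric multiplicities via the rank-nullity identity g(λ) = n − rank(A − λI):
  rank(A − (6)·I) = 1, so dim ker(A − (6)·I) = n − 1 = 3

Summary:
  λ = 6: algebraic multiplicity = 4, geometric multiplicity = 3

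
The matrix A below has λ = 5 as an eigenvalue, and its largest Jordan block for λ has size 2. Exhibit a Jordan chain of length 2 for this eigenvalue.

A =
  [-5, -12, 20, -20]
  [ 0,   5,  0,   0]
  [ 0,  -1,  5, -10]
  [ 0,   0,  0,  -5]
A Jordan chain for λ = 5 of length 2:
v_1 = (2, 0, 1, 0)ᵀ
v_2 = (1, -1, 0, 0)ᵀ

Let N = A − (5)·I. We want v_2 with N^2 v_2 = 0 but N^1 v_2 ≠ 0; then v_{j-1} := N · v_j for j = 2, …, 2.

Pick v_2 = (1, -1, 0, 0)ᵀ.
Then v_1 = N · v_2 = (2, 0, 1, 0)ᵀ.

Sanity check: (A − (5)·I) v_1 = (0, 0, 0, 0)ᵀ = 0. ✓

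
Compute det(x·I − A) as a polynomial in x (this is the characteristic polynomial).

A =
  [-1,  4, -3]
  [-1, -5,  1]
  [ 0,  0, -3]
x^3 + 9*x^2 + 27*x + 27

Expanding det(x·I − A) (e.g. by cofactor expansion or by noting that A is similar to its Jordan form J, which has the same characteristic polynomial as A) gives
  χ_A(x) = x^3 + 9*x^2 + 27*x + 27
which factors as (x + 3)^3. The eigenvalues (with algebraic multiplicities) are λ = -3 with multiplicity 3.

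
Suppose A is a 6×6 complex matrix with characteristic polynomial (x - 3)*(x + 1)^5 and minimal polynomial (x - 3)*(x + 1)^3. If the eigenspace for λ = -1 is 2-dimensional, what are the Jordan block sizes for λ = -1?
Block sizes for λ = -1: [3, 2]

Step 1 — from the characteristic polynomial, algebraic multiplicity of λ = -1 is 5. From dim ker(A − (-1)·I) = 2, there are exactly 2 Jordan blocks for λ = -1.
Step 2 — from the minimal polynomial, the factor (x + 1)^3 tells us the largest block for λ = -1 has size 3.
Step 3 — with total size 5, 2 blocks, and largest block 3, the block sizes (in nonincreasing order) are [3, 2].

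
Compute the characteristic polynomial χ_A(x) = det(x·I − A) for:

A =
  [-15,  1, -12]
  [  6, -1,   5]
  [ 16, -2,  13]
x^3 + 3*x^2 + 3*x + 1

Expanding det(x·I − A) (e.g. by cofactor expansion or by noting that A is similar to its Jordan form J, which has the same characteristic polynomial as A) gives
  χ_A(x) = x^3 + 3*x^2 + 3*x + 1
which factors as (x + 1)^3. The eigenvalues (with algebraic multiplicities) are λ = -1 with multiplicity 3.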